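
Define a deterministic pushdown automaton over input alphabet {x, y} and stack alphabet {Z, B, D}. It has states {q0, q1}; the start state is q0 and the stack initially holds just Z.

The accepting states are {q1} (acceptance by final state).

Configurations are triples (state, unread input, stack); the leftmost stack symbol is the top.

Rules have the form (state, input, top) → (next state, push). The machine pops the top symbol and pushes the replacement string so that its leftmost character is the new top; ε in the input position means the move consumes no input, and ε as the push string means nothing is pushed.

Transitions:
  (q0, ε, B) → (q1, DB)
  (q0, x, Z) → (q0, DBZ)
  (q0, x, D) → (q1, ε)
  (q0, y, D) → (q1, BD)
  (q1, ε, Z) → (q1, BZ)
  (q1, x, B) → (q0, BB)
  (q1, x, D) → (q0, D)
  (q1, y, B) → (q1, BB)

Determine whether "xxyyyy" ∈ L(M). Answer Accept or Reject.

(q0, xxyyyy, Z) ⊢ (q0, xyyyy, DBZ) ⊢ (q1, yyyy, BZ) ⊢ (q1, yyy, BBZ) ⊢ (q1, yy, BBBZ) ⊢ (q1, y, BBBBZ) ⊢ (q1, ε, BBBBBZ)
All input consumed; state q1 ∈ F.

Accept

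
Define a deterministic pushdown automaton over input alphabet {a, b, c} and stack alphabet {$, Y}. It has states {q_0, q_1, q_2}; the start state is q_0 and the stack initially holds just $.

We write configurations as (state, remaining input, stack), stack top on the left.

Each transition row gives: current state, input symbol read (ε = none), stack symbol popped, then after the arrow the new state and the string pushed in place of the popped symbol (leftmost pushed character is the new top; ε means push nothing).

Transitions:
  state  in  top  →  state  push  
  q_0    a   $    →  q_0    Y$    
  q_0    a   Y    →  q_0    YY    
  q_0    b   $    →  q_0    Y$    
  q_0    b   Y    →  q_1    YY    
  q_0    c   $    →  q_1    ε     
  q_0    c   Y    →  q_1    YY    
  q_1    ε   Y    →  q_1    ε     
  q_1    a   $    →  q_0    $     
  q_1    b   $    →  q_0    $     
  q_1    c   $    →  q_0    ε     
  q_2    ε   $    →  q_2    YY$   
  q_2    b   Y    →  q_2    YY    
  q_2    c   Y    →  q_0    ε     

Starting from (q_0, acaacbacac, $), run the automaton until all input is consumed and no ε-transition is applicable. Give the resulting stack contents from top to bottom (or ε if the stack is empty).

(q_0, acaacbacac, $)
  read a, top $: go to q_0, push Y$ → (q_0, caacbacac, Y$)
  read c, top Y: go to q_1, push YY → (q_1, aacbacac, YY$)
  ε-move, top Y: go to q_1, push ε → (q_1, aacbacac, Y$)
  ε-move, top Y: go to q_1, push ε → (q_1, aacbacac, $)
  read a, top $: go to q_0, push $ → (q_0, acbacac, $)
  read a, top $: go to q_0, push Y$ → (q_0, cbacac, Y$)
  read c, top Y: go to q_1, push YY → (q_1, bacac, YY$)
  ε-move, top Y: go to q_1, push ε → (q_1, bacac, Y$)
  ε-move, top Y: go to q_1, push ε → (q_1, bacac, $)
  read b, top $: go to q_0, push $ → (q_0, acac, $)
  read a, top $: go to q_0, push Y$ → (q_0, cac, Y$)
  read c, top Y: go to q_1, push YY → (q_1, ac, YY$)
  ε-move, top Y: go to q_1, push ε → (q_1, ac, Y$)
  ε-move, top Y: go to q_1, push ε → (q_1, ac, $)
  read a, top $: go to q_0, push $ → (q_0, c, $)
  read c, top $: go to q_1, push ε → (q_1, ε, ε)
All input consumed in state q_1 with stack ε.

ε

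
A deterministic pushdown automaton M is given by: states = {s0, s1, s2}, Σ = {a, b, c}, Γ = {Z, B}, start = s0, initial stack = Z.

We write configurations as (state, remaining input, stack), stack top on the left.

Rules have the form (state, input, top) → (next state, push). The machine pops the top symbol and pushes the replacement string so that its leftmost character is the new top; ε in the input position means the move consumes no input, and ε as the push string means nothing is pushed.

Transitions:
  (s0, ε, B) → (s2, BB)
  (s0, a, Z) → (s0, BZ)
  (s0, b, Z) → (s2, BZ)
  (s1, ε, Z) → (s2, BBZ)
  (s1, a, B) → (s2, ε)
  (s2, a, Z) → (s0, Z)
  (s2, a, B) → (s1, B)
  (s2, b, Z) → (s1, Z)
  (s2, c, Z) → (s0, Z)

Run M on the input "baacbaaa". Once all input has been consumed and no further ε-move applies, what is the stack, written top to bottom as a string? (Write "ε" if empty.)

Z

(s0, baacbaaa, Z) ⊢ (s2, aacbaaa, BZ) ⊢ (s1, acbaaa, BZ) ⊢ (s2, cbaaa, Z) ⊢ (s0, baaa, Z) ⊢ (s2, aaa, BZ) ⊢ (s1, aa, BZ) ⊢ (s2, a, Z) ⊢ (s0, ε, Z)
All input consumed in state s0 with stack Z.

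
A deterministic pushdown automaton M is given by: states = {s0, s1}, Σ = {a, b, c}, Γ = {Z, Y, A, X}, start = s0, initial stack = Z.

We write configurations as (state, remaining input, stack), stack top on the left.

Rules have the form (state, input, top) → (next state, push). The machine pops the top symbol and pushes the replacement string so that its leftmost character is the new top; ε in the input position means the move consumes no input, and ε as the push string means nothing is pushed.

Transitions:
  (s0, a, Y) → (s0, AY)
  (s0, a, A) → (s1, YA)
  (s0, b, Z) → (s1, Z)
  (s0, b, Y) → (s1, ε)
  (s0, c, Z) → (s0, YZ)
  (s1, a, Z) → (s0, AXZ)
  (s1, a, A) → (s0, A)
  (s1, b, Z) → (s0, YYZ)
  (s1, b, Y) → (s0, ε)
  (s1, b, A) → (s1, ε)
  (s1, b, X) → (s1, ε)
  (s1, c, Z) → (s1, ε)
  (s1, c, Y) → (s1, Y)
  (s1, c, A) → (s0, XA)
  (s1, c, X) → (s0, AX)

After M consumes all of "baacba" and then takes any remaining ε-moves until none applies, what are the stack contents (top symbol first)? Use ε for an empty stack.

YAXZ

(s0, baacba, Z) ⊢ (s1, aacba, Z) ⊢ (s0, acba, AXZ) ⊢ (s1, cba, YAXZ) ⊢ (s1, ba, YAXZ) ⊢ (s0, a, AXZ) ⊢ (s1, ε, YAXZ)
All input consumed in state s1 with stack YAXZ.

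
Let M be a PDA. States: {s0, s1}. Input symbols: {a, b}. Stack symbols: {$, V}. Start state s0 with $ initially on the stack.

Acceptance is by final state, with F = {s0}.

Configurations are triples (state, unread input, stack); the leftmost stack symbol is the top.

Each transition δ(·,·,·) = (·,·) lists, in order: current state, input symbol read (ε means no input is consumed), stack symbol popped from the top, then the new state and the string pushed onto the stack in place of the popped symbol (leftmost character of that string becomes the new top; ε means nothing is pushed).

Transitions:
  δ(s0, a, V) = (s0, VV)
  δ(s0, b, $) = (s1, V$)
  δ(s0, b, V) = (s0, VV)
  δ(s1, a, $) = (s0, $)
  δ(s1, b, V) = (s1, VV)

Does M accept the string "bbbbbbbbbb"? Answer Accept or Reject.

No computation consumes all input and reaches a final state.

Reject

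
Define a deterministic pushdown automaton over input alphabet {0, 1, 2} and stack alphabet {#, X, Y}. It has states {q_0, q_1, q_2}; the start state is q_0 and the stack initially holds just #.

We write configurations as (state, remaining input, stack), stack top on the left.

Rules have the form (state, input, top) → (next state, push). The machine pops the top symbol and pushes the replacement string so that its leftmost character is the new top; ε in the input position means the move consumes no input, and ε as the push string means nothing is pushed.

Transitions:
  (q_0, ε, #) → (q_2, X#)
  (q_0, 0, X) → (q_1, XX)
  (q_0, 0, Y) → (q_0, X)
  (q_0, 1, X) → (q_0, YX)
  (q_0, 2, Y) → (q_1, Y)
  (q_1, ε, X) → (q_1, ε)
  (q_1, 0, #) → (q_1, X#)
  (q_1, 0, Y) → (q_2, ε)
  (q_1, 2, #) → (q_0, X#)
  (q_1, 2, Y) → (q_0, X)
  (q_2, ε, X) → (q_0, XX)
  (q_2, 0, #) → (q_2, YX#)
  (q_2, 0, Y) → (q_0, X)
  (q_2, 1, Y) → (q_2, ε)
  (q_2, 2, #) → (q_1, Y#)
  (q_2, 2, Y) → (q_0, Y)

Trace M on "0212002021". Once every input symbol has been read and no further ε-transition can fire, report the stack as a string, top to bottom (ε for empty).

YX#

(q_0, 0212002021, #) ⊢ (q_2, 0212002021, X#) ⊢ (q_0, 0212002021, XX#) ⊢ (q_1, 212002021, XXX#) ⊢ (q_1, 212002021, XX#) ⊢ (q_1, 212002021, X#) ⊢ (q_1, 212002021, #) ⊢ (q_0, 12002021, X#) ⊢ (q_0, 2002021, YX#) ⊢ (q_1, 002021, YX#) ⊢ (q_2, 02021, X#) ⊢ (q_0, 02021, XX#) ⊢ (q_1, 2021, XXX#) ⊢ (q_1, 2021, XX#) ⊢ (q_1, 2021, X#) ⊢ (q_1, 2021, #) ⊢ (q_0, 021, X#) ⊢ (q_1, 21, XX#) ⊢ (q_1, 21, X#) ⊢ (q_1, 21, #) ⊢ (q_0, 1, X#) ⊢ (q_0, ε, YX#)
All input consumed in state q_0 with stack YX#.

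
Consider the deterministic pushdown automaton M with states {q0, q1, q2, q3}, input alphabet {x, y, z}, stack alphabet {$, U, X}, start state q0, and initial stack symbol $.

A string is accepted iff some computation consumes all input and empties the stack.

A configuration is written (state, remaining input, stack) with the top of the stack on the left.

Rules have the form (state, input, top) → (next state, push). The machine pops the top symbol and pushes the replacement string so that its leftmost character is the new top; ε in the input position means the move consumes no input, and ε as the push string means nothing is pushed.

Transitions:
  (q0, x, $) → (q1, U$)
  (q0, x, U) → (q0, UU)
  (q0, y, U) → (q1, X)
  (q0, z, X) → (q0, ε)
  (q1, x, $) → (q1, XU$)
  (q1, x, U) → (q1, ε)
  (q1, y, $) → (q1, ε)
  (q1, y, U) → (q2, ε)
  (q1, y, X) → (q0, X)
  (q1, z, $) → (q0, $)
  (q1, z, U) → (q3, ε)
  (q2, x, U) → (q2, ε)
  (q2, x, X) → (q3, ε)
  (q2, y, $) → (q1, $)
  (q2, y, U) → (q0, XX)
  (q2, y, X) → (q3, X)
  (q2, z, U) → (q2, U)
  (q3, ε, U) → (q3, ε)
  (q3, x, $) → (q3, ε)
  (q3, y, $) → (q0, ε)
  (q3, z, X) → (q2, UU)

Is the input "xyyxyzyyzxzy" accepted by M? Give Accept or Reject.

Accept

(q0, xyyxyzyyzxzy, $)
  read x, top $: go to q1, push U$ → (q1, yyxyzyyzxzy, U$)
  read y, top U: go to q2, push ε → (q2, yxyzyyzxzy, $)
  read y, top $: go to q1, push $ → (q1, xyzyyzxzy, $)
  read x, top $: go to q1, push XU$ → (q1, yzyyzxzy, XU$)
  read y, top X: go to q0, push X → (q0, zyyzxzy, XU$)
  read z, top X: go to q0, push ε → (q0, yyzxzy, U$)
  read y, top U: go to q1, push X → (q1, yzxzy, X$)
  read y, top X: go to q0, push X → (q0, zxzy, X$)
  read z, top X: go to q0, push ε → (q0, xzy, $)
  read x, top $: go to q1, push U$ → (q1, zy, U$)
  read z, top U: go to q3, push ε → (q3, y, $)
  read y, top $: go to q0, push ε → (q0, ε, ε)
All input consumed and the stack is empty.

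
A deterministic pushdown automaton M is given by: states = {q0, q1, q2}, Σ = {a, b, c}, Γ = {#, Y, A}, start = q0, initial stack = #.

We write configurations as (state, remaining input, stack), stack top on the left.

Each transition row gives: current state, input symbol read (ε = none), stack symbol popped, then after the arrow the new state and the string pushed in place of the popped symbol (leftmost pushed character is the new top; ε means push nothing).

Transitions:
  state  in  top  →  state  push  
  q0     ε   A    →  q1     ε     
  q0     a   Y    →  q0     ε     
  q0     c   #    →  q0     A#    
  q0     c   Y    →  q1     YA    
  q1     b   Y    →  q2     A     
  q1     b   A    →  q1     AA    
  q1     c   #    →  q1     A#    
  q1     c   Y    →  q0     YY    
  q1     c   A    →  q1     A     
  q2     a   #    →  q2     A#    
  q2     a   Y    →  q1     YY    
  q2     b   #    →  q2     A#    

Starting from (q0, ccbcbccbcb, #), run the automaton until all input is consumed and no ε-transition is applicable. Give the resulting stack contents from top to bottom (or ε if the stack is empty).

AAAAA#

(q0, ccbcbccbcb, #)
  read c, top #: go to q0, push A# → (q0, cbcbccbcb, A#)
  ε-move, top A: go to q1, push ε → (q1, cbcbccbcb, #)
  read c, top #: go to q1, push A# → (q1, bcbccbcb, A#)
  read b, top A: go to q1, push AA → (q1, cbccbcb, AA#)
  read c, top A: go to q1, push A → (q1, bccbcb, AA#)
  read b, top A: go to q1, push AA → (q1, ccbcb, AAA#)
  read c, top A: go to q1, push A → (q1, cbcb, AAA#)
  read c, top A: go to q1, push A → (q1, bcb, AAA#)
  read b, top A: go to q1, push AA → (q1, cb, AAAA#)
  read c, top A: go to q1, push A → (q1, b, AAAA#)
  read b, top A: go to q1, push AA → (q1, ε, AAAAA#)
All input consumed in state q1 with stack AAAAA#.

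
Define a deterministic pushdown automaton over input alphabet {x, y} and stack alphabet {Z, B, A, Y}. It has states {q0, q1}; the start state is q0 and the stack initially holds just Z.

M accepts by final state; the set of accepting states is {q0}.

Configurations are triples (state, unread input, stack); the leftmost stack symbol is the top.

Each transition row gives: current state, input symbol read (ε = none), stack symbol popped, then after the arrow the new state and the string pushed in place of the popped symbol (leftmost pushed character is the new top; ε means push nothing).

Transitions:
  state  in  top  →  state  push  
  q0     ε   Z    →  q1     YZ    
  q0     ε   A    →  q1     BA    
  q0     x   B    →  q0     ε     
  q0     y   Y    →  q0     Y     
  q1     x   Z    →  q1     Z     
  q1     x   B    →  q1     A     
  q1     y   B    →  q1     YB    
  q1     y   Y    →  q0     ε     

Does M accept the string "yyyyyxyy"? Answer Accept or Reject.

Reject

(q0, yyyyyxyy, Z)
  ε-move, top Z: go to q1, push YZ → (q1, yyyyyxyy, YZ)
  read y, top Y: go to q0, push ε → (q0, yyyyxyy, Z)
  ε-move, top Z: go to q1, push YZ → (q1, yyyyxyy, YZ)
  read y, top Y: go to q0, push ε → (q0, yyyxyy, Z)
  ε-move, top Z: go to q1, push YZ → (q1, yyyxyy, YZ)
  read y, top Y: go to q0, push ε → (q0, yyxyy, Z)
  ε-move, top Z: go to q1, push YZ → (q1, yyxyy, YZ)
  read y, top Y: go to q0, push ε → (q0, yxyy, Z)
  ε-move, top Z: go to q1, push YZ → (q1, yxyy, YZ)
  read y, top Y: go to q0, push ε → (q0, xyy, Z)
  ε-move, top Z: go to q1, push YZ → (q1, xyy, YZ)
No transition applies at (q1, xyy, YZ); input not fully consumed.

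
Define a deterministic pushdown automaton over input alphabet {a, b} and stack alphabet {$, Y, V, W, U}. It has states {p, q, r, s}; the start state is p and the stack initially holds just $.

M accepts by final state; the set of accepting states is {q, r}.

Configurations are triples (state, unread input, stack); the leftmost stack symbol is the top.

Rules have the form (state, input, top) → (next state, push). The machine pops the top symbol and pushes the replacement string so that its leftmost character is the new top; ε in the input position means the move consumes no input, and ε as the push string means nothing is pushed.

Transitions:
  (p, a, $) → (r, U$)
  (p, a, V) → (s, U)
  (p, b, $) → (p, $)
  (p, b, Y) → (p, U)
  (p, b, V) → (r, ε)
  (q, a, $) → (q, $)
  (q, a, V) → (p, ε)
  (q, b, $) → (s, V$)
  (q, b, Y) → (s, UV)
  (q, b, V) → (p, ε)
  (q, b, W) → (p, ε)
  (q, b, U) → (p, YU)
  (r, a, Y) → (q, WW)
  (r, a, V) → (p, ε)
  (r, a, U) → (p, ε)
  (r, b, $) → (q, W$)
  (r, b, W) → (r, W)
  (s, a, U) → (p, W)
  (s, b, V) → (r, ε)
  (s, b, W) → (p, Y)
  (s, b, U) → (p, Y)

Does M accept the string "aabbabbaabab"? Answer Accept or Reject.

Reject

(p, aabbabbaabab, $)
  read a, top $: go to r, push U$ → (r, abbabbaabab, U$)
  read a, top U: go to p, push ε → (p, bbabbaabab, $)
  read b, top $: go to p, push $ → (p, babbaabab, $)
  read b, top $: go to p, push $ → (p, abbaabab, $)
  read a, top $: go to r, push U$ → (r, bbaabab, U$)
No transition applies at (r, bbaabab, U$); input not fully consumed.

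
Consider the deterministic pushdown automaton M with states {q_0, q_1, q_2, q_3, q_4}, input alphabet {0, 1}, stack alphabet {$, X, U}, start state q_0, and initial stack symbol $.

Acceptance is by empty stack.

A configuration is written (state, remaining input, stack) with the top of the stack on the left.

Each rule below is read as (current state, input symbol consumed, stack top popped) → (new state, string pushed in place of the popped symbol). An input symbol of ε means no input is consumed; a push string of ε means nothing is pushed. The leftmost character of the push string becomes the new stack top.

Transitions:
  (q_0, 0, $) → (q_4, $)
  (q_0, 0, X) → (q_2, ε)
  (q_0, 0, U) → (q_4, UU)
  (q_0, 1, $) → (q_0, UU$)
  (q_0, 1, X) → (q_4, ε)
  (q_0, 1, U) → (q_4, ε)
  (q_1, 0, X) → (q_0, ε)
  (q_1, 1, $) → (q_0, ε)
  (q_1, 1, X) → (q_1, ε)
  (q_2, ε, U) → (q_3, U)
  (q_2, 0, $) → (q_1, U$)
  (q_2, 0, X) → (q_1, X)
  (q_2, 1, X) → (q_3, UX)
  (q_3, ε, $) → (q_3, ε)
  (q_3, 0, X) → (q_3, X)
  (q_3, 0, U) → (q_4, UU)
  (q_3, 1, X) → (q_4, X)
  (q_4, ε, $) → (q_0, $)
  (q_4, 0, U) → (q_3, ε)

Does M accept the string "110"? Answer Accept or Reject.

(q_0, 110, $)
  read 1, top $: go to q_0, push UU$ → (q_0, 10, UU$)
  read 1, top U: go to q_4, push ε → (q_4, 0, U$)
  read 0, top U: go to q_3, push ε → (q_3, ε, $)
  ε-move, top $: go to q_3, push ε → (q_3, ε, ε)
All input consumed and the stack is empty.

Accept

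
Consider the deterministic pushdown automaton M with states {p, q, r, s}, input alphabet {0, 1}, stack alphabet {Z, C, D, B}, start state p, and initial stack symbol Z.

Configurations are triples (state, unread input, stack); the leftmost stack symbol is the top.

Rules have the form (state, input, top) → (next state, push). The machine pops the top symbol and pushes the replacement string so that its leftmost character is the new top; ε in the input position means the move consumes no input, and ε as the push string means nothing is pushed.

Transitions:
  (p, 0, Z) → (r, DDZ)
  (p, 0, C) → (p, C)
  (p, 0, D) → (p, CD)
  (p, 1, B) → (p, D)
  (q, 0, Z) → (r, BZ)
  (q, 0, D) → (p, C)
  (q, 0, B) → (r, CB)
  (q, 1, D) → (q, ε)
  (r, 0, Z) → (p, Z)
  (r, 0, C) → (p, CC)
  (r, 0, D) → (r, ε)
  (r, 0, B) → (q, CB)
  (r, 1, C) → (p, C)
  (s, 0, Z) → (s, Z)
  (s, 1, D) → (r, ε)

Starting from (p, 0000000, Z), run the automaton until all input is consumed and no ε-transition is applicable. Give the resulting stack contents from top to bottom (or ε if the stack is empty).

(p, 0000000, Z)
  read 0, top Z: go to r, push DDZ → (r, 000000, DDZ)
  read 0, top D: go to r, push ε → (r, 00000, DZ)
  read 0, top D: go to r, push ε → (r, 0000, Z)
  read 0, top Z: go to p, push Z → (p, 000, Z)
  read 0, top Z: go to r, push DDZ → (r, 00, DDZ)
  read 0, top D: go to r, push ε → (r, 0, DZ)
  read 0, top D: go to r, push ε → (r, ε, Z)
All input consumed in state r with stack Z.

Z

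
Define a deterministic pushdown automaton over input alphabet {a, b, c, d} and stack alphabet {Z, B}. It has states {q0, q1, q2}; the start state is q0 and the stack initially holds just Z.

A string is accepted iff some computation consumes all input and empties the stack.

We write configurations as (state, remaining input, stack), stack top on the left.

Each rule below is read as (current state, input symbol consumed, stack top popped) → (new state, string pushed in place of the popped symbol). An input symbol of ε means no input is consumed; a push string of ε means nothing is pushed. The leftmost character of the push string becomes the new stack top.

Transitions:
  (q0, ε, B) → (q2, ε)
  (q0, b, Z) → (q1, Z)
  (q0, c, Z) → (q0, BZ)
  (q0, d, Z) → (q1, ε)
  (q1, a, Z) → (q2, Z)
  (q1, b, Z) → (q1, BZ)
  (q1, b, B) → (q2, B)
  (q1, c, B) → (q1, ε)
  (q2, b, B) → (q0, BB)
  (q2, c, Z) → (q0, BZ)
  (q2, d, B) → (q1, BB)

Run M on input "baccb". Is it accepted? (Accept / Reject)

(q0, baccb, Z) ⊢ (q1, accb, Z) ⊢ (q2, ccb, Z) ⊢ (q0, cb, BZ) ⊢ (q2, cb, Z) ⊢ (q0, b, BZ) ⊢ (q2, b, Z)
No transition applies at (q2, b, Z); input not fully consumed.

Reject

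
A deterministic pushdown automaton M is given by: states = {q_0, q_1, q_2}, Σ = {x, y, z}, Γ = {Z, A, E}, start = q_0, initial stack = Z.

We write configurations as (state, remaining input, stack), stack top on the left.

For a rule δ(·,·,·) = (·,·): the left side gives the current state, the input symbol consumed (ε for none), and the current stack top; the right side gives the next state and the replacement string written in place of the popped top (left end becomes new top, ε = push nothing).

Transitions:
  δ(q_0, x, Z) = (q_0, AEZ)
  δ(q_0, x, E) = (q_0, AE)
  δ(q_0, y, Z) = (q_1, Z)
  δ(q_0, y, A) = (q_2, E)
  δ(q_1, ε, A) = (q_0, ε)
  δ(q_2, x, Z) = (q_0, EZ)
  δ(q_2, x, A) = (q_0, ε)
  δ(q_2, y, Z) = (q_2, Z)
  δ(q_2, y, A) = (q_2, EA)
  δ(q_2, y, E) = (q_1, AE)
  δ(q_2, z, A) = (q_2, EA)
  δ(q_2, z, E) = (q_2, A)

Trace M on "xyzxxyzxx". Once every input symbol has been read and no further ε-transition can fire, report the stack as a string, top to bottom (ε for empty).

(q_0, xyzxxyzxx, Z)
  read x, top Z: go to q_0, push AEZ → (q_0, yzxxyzxx, AEZ)
  read y, top A: go to q_2, push E → (q_2, zxxyzxx, EEZ)
  read z, top E: go to q_2, push A → (q_2, xxyzxx, AEZ)
  read x, top A: go to q_0, push ε → (q_0, xyzxx, EZ)
  read x, top E: go to q_0, push AE → (q_0, yzxx, AEZ)
  read y, top A: go to q_2, push E → (q_2, zxx, EEZ)
  read z, top E: go to q_2, push A → (q_2, xx, AEZ)
  read x, top A: go to q_0, push ε → (q_0, x, EZ)
  read x, top E: go to q_0, push AE → (q_0, ε, AEZ)
All input consumed in state q_0 with stack AEZ.

AEZ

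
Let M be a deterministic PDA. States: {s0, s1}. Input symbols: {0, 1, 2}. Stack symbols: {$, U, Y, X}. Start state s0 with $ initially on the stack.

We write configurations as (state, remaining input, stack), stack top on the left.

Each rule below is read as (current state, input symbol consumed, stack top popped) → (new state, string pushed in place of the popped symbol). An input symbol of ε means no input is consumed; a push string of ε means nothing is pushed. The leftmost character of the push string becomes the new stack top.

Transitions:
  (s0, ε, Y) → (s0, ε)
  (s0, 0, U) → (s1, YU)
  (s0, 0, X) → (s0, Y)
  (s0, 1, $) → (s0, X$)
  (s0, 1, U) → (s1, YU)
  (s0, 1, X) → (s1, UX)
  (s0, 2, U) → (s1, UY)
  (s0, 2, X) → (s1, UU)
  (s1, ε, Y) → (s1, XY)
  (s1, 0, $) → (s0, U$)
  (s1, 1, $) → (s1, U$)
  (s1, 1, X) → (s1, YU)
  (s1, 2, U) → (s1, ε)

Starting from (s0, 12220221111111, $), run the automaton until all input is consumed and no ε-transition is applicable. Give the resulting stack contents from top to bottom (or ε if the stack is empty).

(s0, 12220221111111, $)
  read 1, top $: go to s0, push X$ → (s0, 2220221111111, X$)
  read 2, top X: go to s1, push UU → (s1, 220221111111, UU$)
  read 2, top U: go to s1, push ε → (s1, 20221111111, U$)
  read 2, top U: go to s1, push ε → (s1, 0221111111, $)
  read 0, top $: go to s0, push U$ → (s0, 221111111, U$)
  read 2, top U: go to s1, push UY → (s1, 21111111, UY$)
  read 2, top U: go to s1, push ε → (s1, 1111111, Y$)
  ε-move, top Y: go to s1, push XY → (s1, 1111111, XY$)
  read 1, top X: go to s1, push YU → (s1, 111111, YUY$)
  ε-move, top Y: go to s1, push XY → (s1, 111111, XYUY$)
  read 1, top X: go to s1, push YU → (s1, 11111, YUYUY$)
  ε-move, top Y: go to s1, push XY → (s1, 11111, XYUYUY$)
  read 1, top X: go to s1, push YU → (s1, 1111, YUYUYUY$)
  ε-move, top Y: go to s1, push XY → (s1, 1111, XYUYUYUY$)
  read 1, top X: go to s1, push YU → (s1, 111, YUYUYUYUY$)
  ε-move, top Y: go to s1, push XY → (s1, 111, XYUYUYUYUY$)
  read 1, top X: go to s1, push YU → (s1, 11, YUYUYUYUYUY$)
  ε-move, top Y: go to s1, push XY → (s1, 11, XYUYUYUYUYUY$)
  read 1, top X: go to s1, push YU → (s1, 1, YUYUYUYUYUYUY$)
  ε-move, top Y: go to s1, push XY → (s1, 1, XYUYUYUYUYUYUY$)
  read 1, top X: go to s1, push YU → (s1, ε, YUYUYUYUYUYUYUY$)
  ε-move, top Y: go to s1, push XY → (s1, ε, XYUYUYUYUYUYUYUY$)
All input consumed in state s1 with stack XYUYUYUYUYUYUYUY$.

XYUYUYUYUYUYUYUY$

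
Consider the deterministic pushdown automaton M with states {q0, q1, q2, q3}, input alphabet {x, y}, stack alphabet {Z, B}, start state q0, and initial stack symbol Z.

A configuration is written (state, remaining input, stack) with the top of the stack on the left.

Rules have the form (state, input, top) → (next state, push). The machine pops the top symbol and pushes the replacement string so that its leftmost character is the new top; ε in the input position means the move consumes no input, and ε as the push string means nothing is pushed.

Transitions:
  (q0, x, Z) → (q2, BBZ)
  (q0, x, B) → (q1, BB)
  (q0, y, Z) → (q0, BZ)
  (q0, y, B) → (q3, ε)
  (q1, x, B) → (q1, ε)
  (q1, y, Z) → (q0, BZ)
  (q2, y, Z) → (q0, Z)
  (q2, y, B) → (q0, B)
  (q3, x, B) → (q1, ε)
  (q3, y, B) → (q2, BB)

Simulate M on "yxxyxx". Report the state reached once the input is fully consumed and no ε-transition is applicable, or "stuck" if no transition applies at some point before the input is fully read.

(q0, yxxyxx, Z)
  read y, top Z: go to q0, push BZ → (q0, xxyxx, BZ)
  read x, top B: go to q1, push BB → (q1, xyxx, BBZ)
  read x, top B: go to q1, push ε → (q1, yxx, BZ)
No transition for (q1, y, top B); M blocks with input yxx remaining.

stuck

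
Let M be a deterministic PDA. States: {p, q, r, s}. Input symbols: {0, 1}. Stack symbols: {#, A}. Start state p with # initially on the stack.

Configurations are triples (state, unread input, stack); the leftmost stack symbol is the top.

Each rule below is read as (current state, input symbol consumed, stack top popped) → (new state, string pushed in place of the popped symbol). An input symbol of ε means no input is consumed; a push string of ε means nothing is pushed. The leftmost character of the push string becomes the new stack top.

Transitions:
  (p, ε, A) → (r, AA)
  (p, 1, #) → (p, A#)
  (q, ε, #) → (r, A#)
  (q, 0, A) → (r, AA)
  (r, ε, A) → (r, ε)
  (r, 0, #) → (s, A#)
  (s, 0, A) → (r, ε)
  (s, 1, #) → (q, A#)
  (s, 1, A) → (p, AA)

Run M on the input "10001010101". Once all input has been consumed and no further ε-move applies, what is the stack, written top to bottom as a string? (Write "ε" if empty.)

#

(p, 10001010101, #) ⊢ (p, 0001010101, A#) ⊢ (r, 0001010101, AA#) ⊢ (r, 0001010101, A#) ⊢ (r, 0001010101, #) ⊢ (s, 001010101, A#) ⊢ (r, 01010101, #) ⊢ (s, 1010101, A#) ⊢ (p, 010101, AA#) ⊢ (r, 010101, AAA#) ⊢ (r, 010101, AA#) ⊢ (r, 010101, A#) ⊢ (r, 010101, #) ⊢ (s, 10101, A#) ⊢ (p, 0101, AA#) ⊢ (r, 0101, AAA#) ⊢ (r, 0101, AA#) ⊢ (r, 0101, A#) ⊢ (r, 0101, #) ⊢ (s, 101, A#) ⊢ (p, 01, AA#) ⊢ (r, 01, AAA#) ⊢ (r, 01, AA#) ⊢ (r, 01, A#) ⊢ (r, 01, #) ⊢ (s, 1, A#) ⊢ (p, ε, AA#) ⊢ (r, ε, AAA#) ⊢ (r, ε, AA#) ⊢ (r, ε, A#) ⊢ (r, ε, #)
All input consumed in state r with stack #.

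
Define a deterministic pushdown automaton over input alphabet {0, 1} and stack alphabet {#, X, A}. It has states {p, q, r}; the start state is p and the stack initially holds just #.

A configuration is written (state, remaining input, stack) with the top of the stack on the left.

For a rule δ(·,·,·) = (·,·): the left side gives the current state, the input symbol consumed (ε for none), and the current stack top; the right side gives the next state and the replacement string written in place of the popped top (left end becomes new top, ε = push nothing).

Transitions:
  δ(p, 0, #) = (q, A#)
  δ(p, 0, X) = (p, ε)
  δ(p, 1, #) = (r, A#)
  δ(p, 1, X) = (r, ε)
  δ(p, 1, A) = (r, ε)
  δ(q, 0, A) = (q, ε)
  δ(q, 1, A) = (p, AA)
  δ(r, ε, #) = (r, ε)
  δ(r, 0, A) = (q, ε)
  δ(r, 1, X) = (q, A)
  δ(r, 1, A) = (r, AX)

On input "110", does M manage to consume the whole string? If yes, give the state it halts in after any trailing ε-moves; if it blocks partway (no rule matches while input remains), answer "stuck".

q

(p, 110, #)
  read 1, top #: go to r, push A# → (r, 10, A#)
  read 1, top A: go to r, push AX → (r, 0, AX#)
  read 0, top A: go to q, push ε → (q, ε, X#)
All input consumed; M is in state q.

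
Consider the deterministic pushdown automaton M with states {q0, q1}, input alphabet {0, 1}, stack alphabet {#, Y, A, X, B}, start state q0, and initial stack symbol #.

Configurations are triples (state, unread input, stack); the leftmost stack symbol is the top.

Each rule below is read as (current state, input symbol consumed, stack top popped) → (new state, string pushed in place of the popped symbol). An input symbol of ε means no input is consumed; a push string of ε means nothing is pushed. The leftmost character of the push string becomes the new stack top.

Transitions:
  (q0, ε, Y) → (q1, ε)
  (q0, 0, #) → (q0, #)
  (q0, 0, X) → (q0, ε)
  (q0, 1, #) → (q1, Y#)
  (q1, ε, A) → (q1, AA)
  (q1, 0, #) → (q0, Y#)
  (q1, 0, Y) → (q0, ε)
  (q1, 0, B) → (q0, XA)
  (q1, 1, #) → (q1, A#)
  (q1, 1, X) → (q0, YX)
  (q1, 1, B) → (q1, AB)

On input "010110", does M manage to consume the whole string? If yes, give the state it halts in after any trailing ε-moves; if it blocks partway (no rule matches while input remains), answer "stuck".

stuck

(q0, 010110, #)
  read 0, top #: go to q0, push # → (q0, 10110, #)
  read 1, top #: go to q1, push Y# → (q1, 0110, Y#)
  read 0, top Y: go to q0, push ε → (q0, 110, #)
  read 1, top #: go to q1, push Y# → (q1, 10, Y#)
No transition for (q1, 1, top Y); M blocks with input 10 remaining.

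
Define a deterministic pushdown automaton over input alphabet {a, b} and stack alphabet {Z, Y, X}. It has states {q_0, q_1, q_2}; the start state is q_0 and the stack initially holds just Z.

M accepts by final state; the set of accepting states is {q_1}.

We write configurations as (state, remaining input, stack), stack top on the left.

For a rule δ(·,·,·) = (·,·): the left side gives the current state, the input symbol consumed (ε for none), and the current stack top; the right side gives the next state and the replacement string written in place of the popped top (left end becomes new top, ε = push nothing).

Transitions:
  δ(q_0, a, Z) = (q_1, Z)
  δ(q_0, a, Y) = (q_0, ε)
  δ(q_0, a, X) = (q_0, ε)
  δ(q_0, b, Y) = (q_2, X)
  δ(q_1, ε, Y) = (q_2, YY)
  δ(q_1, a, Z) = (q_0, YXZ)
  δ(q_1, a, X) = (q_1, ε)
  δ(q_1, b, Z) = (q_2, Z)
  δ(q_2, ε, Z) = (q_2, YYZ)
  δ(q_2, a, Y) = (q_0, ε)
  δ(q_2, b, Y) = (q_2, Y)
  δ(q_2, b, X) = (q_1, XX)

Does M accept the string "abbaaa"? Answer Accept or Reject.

Accept

(q_0, abbaaa, Z)
  read a, top Z: go to q_1, push Z → (q_1, bbaaa, Z)
  read b, top Z: go to q_2, push Z → (q_2, baaa, Z)
  ε-move, top Z: go to q_2, push YYZ → (q_2, baaa, YYZ)
  read b, top Y: go to q_2, push Y → (q_2, aaa, YYZ)
  read a, top Y: go to q_0, push ε → (q_0, aa, YZ)
  read a, top Y: go to q_0, push ε → (q_0, a, Z)
  read a, top Z: go to q_1, push Z → (q_1, ε, Z)
All input consumed; state q_1 ∈ F.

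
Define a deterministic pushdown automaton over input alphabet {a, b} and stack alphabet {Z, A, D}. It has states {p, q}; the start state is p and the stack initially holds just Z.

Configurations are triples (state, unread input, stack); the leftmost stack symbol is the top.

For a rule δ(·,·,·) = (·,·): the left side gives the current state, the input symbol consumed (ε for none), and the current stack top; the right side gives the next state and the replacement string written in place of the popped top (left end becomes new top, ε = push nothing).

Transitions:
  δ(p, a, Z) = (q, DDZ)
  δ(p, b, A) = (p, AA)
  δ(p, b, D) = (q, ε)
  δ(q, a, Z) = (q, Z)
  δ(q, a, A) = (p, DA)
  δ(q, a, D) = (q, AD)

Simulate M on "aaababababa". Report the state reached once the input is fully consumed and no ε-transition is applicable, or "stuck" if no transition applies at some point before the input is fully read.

(p, aaababababa, Z)
  read a, top Z: go to q, push DDZ → (q, aababababa, DDZ)
  read a, top D: go to q, push AD → (q, ababababa, ADDZ)
  read a, top A: go to p, push DA → (p, babababa, DADDZ)
  read b, top D: go to q, push ε → (q, abababa, ADDZ)
  read a, top A: go to p, push DA → (p, bababa, DADDZ)
  read b, top D: go to q, push ε → (q, ababa, ADDZ)
  read a, top A: go to p, push DA → (p, baba, DADDZ)
  read b, top D: go to q, push ε → (q, aba, ADDZ)
  read a, top A: go to p, push DA → (p, ba, DADDZ)
  read b, top D: go to q, push ε → (q, a, ADDZ)
  read a, top A: go to p, push DA → (p, ε, DADDZ)
All input consumed; M is in state p.

p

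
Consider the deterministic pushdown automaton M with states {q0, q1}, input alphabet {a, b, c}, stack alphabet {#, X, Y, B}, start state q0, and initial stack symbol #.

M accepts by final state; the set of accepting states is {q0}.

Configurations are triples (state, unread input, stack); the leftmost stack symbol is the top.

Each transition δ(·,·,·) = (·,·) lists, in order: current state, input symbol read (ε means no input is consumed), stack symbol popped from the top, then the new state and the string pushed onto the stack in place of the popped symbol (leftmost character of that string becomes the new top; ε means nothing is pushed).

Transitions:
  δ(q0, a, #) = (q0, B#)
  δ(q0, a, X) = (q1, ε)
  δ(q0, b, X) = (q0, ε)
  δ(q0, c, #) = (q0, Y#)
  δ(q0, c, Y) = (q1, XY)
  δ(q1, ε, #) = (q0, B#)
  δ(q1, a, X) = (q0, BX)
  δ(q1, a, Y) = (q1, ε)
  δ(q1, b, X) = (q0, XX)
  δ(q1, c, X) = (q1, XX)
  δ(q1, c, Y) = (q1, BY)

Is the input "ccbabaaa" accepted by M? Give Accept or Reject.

Reject

(q0, ccbabaaa, #)
  read c, top #: go to q0, push Y# → (q0, cbabaaa, Y#)
  read c, top Y: go to q1, push XY → (q1, babaaa, XY#)
  read b, top X: go to q0, push XX → (q0, abaaa, XXY#)
  read a, top X: go to q1, push ε → (q1, baaa, XY#)
  read b, top X: go to q0, push XX → (q0, aaa, XXY#)
  read a, top X: go to q1, push ε → (q1, aa, XY#)
  read a, top X: go to q0, push BX → (q0, a, BXY#)
No transition applies at (q0, a, BXY#); input not fully consumed.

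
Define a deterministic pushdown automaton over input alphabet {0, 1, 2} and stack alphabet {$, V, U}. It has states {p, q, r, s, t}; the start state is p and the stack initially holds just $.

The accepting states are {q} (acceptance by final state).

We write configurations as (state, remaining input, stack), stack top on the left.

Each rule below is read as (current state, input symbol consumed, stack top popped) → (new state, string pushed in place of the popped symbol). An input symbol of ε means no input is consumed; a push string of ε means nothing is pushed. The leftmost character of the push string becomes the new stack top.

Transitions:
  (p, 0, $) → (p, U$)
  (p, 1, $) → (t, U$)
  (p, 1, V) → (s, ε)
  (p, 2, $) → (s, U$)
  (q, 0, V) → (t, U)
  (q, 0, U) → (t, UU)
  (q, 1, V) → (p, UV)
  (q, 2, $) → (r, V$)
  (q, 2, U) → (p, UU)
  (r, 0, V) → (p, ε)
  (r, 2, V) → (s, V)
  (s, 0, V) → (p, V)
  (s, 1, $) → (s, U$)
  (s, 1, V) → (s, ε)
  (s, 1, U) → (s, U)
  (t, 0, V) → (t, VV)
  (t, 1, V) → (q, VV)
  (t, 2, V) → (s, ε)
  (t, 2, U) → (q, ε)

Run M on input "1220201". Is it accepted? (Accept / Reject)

Reject

(p, 1220201, $) ⊢ (t, 220201, U$) ⊢ (q, 20201, $) ⊢ (r, 0201, V$) ⊢ (p, 201, $) ⊢ (s, 01, U$)
No transition applies at (s, 01, U$); input not fully consumed.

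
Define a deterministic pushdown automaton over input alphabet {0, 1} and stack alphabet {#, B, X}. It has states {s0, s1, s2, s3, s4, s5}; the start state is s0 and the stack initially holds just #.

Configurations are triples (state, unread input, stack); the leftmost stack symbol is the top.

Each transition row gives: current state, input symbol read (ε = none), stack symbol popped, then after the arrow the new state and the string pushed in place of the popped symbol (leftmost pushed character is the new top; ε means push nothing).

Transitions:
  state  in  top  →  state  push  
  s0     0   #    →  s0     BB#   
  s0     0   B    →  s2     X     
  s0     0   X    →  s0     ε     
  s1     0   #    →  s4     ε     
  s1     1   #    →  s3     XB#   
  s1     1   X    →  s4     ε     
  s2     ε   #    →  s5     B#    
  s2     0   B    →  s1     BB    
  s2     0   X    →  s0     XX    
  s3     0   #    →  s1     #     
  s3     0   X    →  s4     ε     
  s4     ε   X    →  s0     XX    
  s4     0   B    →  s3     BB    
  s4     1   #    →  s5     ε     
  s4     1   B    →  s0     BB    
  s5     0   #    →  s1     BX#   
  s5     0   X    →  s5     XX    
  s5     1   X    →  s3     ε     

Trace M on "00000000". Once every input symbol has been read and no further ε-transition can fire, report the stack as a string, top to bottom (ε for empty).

X#

(s0, 00000000, #)
  read 0, top #: go to s0, push BB# → (s0, 0000000, BB#)
  read 0, top B: go to s2, push X → (s2, 000000, XB#)
  read 0, top X: go to s0, push XX → (s0, 00000, XXB#)
  read 0, top X: go to s0, push ε → (s0, 0000, XB#)
  read 0, top X: go to s0, push ε → (s0, 000, B#)
  read 0, top B: go to s2, push X → (s2, 00, X#)
  read 0, top X: go to s0, push XX → (s0, 0, XX#)
  read 0, top X: go to s0, push ε → (s0, ε, X#)
All input consumed in state s0 with stack X#.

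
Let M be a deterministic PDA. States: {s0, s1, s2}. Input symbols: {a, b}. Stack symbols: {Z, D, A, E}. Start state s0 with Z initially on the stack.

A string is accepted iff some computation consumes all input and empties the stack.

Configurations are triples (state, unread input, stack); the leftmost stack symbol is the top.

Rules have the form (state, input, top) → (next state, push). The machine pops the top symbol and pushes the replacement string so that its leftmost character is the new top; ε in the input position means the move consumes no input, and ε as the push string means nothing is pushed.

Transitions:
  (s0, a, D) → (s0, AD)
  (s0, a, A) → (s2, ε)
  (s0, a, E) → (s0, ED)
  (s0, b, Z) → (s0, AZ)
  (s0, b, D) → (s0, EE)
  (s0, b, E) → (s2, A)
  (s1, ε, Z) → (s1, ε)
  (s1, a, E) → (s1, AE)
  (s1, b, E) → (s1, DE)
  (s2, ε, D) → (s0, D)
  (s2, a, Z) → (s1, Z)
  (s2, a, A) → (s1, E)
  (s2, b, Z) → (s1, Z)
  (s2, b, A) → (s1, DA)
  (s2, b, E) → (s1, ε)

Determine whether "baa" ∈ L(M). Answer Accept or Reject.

(s0, baa, Z) ⊢ (s0, aa, AZ) ⊢ (s2, a, Z) ⊢ (s1, ε, Z) ⊢ (s1, ε, ε)
All input consumed and the stack is empty.

Accept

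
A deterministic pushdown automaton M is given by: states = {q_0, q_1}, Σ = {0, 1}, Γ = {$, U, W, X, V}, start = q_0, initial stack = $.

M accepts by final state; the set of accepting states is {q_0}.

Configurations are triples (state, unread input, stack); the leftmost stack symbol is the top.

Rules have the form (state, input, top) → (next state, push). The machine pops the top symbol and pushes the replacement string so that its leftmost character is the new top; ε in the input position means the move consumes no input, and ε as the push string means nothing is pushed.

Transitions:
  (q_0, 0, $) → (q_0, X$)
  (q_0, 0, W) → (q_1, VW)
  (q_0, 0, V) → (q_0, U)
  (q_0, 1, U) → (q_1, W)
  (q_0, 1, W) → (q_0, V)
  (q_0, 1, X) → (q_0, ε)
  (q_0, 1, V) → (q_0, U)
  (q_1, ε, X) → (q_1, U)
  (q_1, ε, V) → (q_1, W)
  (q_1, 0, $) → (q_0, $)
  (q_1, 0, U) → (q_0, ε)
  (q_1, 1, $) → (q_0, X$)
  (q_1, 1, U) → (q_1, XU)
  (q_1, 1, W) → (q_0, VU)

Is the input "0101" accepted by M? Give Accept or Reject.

Accept

(q_0, 0101, $)
  read 0, top $: go to q_0, push X$ → (q_0, 101, X$)
  read 1, top X: go to q_0, push ε → (q_0, 01, $)
  read 0, top $: go to q_0, push X$ → (q_0, 1, X$)
  read 1, top X: go to q_0, push ε → (q_0, ε, $)
All input consumed; state q_0 ∈ F.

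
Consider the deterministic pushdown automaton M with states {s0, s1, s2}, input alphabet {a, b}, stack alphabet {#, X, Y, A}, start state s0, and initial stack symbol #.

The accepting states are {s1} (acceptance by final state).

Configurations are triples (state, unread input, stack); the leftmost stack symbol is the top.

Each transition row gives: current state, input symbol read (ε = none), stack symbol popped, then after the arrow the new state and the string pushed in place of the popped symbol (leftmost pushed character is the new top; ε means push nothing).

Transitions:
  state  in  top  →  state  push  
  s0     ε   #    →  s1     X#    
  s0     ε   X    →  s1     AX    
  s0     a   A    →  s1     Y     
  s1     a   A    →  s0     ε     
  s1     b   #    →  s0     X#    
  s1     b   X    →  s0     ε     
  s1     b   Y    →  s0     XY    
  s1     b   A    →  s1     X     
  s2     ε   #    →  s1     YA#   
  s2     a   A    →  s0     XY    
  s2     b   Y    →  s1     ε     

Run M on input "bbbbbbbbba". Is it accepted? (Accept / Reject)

Reject

(s0, bbbbbbbbba, #)
  ε-move, top #: go to s1, push X# → (s1, bbbbbbbbba, X#)
  read b, top X: go to s0, push ε → (s0, bbbbbbbba, #)
  ε-move, top #: go to s1, push X# → (s1, bbbbbbbba, X#)
  read b, top X: go to s0, push ε → (s0, bbbbbbba, #)
  ε-move, top #: go to s1, push X# → (s1, bbbbbbba, X#)
  read b, top X: go to s0, push ε → (s0, bbbbbba, #)
  ε-move, top #: go to s1, push X# → (s1, bbbbbba, X#)
  read b, top X: go to s0, push ε → (s0, bbbbba, #)
  ε-move, top #: go to s1, push X# → (s1, bbbbba, X#)
  read b, top X: go to s0, push ε → (s0, bbbba, #)
  ε-move, top #: go to s1, push X# → (s1, bbbba, X#)
  read b, top X: go to s0, push ε → (s0, bbba, #)
  ε-move, top #: go to s1, push X# → (s1, bbba, X#)
  read b, top X: go to s0, push ε → (s0, bba, #)
  ε-move, top #: go to s1, push X# → (s1, bba, X#)
  read b, top X: go to s0, push ε → (s0, ba, #)
  ε-move, top #: go to s1, push X# → (s1, ba, X#)
  read b, top X: go to s0, push ε → (s0, a, #)
  ε-move, top #: go to s1, push X# → (s1, a, X#)
No transition applies at (s1, a, X#); input not fully consumed.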